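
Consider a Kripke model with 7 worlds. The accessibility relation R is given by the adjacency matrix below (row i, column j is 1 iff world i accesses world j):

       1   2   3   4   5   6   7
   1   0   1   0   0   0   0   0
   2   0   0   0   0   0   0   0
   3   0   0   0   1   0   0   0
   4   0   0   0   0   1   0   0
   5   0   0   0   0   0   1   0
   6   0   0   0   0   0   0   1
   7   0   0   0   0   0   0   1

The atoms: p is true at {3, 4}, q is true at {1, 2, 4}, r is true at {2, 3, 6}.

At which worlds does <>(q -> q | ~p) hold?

{1, 3, 4, 5, 6, 7}

1: successors {2}; q -> q | ~p there: 2:T. ✓
2: no successors, so <>(q -> q | ~p) fails. ✗
3: successors {4}; q -> q | ~p there: 4:T. ✓
4: successors {5}; q -> q | ~p there: 5:T. ✓
5: successors {6}; q -> q | ~p there: 6:T. ✓
6: successors {7}; q -> q | ~p there: 7:T. ✓
7: successors {7}; q -> q | ~p there: 7:T. ✓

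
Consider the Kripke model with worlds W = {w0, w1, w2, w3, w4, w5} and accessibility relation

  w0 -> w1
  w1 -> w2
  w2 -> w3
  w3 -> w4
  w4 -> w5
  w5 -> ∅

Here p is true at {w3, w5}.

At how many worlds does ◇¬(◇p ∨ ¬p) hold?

2

w0: successors {w1}; ¬(◇p ∨ ¬p) there: w1:F. ✗
w1: successors {w2}; ¬(◇p ∨ ¬p) there: w2:F. ✗
w2: successors {w3}; ¬(◇p ∨ ¬p) there: w3:T. ✓
w3: successors {w4}; ¬(◇p ∨ ¬p) there: w4:F. ✗
w4: successors {w5}; ¬(◇p ∨ ¬p) there: w5:T. ✓
w5: no successors, so ◇¬(◇p ∨ ¬p) fails. ✗
Satisfying worlds: {w2, w4}.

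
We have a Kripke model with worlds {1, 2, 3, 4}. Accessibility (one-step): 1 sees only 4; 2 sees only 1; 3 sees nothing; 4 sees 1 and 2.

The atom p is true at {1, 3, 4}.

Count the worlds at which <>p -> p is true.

3

1: <>p is T, p is T. ✓
2: <>p is T, p is F. ✗
3: <>p is F, p is T. ✓
4: <>p is T, p is T. ✓
Satisfying worlds: {1, 3, 4}.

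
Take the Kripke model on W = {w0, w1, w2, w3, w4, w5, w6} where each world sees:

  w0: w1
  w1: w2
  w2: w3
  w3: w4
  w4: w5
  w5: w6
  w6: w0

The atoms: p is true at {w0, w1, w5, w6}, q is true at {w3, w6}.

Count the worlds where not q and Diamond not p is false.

w0: not q is T, Diamond not p is F. ✗
w1: not q is T, Diamond not p is T. ✓
w2: not q is T, Diamond not p is T. ✓
w3: not q is F, Diamond not p is T. ✗
w4: not q is T, Diamond not p is F. ✗
w5: not q is T, Diamond not p is F. ✗
w6: not q is F, Diamond not p is F. ✗
Satisfying worlds: {w1, w2}.
So not q and Diamond not p fails at the other 5 worlds.

5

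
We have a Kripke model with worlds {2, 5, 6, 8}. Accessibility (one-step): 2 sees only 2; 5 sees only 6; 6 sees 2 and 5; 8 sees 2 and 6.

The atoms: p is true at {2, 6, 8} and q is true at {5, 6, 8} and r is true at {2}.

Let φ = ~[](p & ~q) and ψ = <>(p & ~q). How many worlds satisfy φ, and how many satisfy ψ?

For ~[](p & ~q):
2: [](p & ~q) is T. ✗
5: [](p & ~q) is F. ✓
6: [](p & ~q) is F. ✓
8: [](p & ~q) is F. ✓
— 3 worlds.
For <>(p & ~q):
2: successors {2}; p & ~q there: 2:T. ✓
5: successors {6}; p & ~q there: 6:F. ✗
6: successors {2, 5}; p & ~q there: 2:T, 5:F. ✓
8: successors {2, 6}; p & ~q there: 2:T, 6:F. ✓
— 3 worlds.

3 and 3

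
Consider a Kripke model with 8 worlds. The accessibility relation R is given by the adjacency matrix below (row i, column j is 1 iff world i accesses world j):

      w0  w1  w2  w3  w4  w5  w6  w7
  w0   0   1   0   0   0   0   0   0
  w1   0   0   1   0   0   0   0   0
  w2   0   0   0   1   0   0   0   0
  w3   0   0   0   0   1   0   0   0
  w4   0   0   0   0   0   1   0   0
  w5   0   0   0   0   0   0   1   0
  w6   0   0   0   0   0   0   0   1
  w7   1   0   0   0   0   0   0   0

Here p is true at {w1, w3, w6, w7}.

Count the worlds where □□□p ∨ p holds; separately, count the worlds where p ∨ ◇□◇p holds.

6 and 6

For □□□p ∨ p:
w0: □□□p is T, p is F. ✓
w1: □□□p is F, p is T. ✓
w2: □□□p is F, p is F. ✗
w3: □□□p is T, p is T. ✓
w4: □□□p is T, p is F. ✓
w5: □□□p is F, p is F. ✗
w6: □□□p is T, p is T. ✓
w7: □□□p is F, p is T. ✓
— 6 worlds.
For p ∨ ◇□◇p:
w0: p is F, ◇□◇p is T. ✓
w1: p is T, ◇□◇p is F. ✓
w2: p is F, ◇□◇p is F. ✗
w3: p is T, ◇□◇p is T. ✓
w4: p is F, ◇□◇p is T. ✓
w5: p is F, ◇□◇p is F. ✗
w6: p is T, ◇□◇p is T. ✓
w7: p is T, ◇□◇p is F. ✓
— 6 worlds.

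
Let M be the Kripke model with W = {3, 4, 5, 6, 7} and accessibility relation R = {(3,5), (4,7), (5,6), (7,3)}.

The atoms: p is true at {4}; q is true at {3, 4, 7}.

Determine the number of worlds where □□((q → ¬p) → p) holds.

2

3: successors {5}; □((q → ¬p) → p) there: 5:F. ✗
4: successors {7}; □((q → ¬p) → p) there: 7:F. ✗
5: successors {6}; □((q → ¬p) → p) there: 6:T. ✓
6: no successors, so □□((q → ¬p) → p) holds vacuously. ✓
7: successors {3}; □((q → ¬p) → p) there: 3:F. ✗
Satisfying worlds: {5, 6}.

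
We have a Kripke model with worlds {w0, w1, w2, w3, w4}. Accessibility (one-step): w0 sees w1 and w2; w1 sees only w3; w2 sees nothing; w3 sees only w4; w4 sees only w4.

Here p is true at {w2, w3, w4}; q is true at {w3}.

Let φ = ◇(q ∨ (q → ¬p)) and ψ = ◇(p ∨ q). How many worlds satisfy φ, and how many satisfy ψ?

For ◇(q ∨ (q → ¬p)):
w0: successors {w1, w2}; q ∨ (q → ¬p) there: w1:T, w2:T. ✓
w1: successors {w3}; q ∨ (q → ¬p) there: w3:T. ✓
w2: no successors, so ◇(q ∨ (q → ¬p)) fails. ✗
w3: successors {w4}; q ∨ (q → ¬p) there: w4:T. ✓
w4: successors {w4}; q ∨ (q → ¬p) there: w4:T. ✓
— 4 worlds.
For ◇(p ∨ q):
w0: successors {w1, w2}; p ∨ q there: w1:F, w2:T. ✓
w1: successors {w3}; p ∨ q there: w3:T. ✓
w2: no successors, so ◇(p ∨ q) fails. ✗
w3: successors {w4}; p ∨ q there: w4:T. ✓
w4: successors {w4}; p ∨ q there: w4:T. ✓
— 4 worlds.

4 and 4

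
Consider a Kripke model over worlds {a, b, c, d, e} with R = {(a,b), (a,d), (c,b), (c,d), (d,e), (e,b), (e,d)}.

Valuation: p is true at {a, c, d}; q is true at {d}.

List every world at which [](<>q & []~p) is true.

a: successors {b, d}; <>q & []~p there: b:F, d:F. ✗
b: no successors, so [](<>q & []~p) holds vacuously. ✓
c: successors {b, d}; <>q & []~p there: b:F, d:F. ✗
d: successors {e}; <>q & []~p there: e:F. ✗
e: successors {b, d}; <>q & []~p there: b:F, d:F. ✗

{b}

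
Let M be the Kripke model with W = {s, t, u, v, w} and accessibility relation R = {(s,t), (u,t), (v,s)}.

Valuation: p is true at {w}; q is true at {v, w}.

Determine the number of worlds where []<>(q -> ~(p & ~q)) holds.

s: successors {t}; <>(q -> ~(p & ~q)) there: t:F. ✗
t: no successors, so []<>(q -> ~(p & ~q)) holds vacuously. ✓
u: successors {t}; <>(q -> ~(p & ~q)) there: t:F. ✗
v: successors {s}; <>(q -> ~(p & ~q)) there: s:T. ✓
w: no successors, so []<>(q -> ~(p & ~q)) holds vacuously. ✓
Satisfying worlds: {t, v, w}.

3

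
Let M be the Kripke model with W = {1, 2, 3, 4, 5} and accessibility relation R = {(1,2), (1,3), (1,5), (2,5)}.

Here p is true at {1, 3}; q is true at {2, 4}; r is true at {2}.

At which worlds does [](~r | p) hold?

1: successors {2, 3, 5}; ~r | p there: 2:F, 3:T, 5:T. ✗
2: successors {5}; ~r | p there: 5:T. ✓
3: no successors, so [](~r | p) holds vacuously. ✓
4: no successors, so [](~r | p) holds vacuously. ✓
5: no successors, so [](~r | p) holds vacuously. ✓

{2, 3, 4, 5}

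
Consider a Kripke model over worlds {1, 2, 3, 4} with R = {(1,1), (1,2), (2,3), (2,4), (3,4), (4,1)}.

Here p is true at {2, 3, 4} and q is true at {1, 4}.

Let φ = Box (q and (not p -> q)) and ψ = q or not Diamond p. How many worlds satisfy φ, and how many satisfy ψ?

For Box (q and (not p -> q)):
1: successors {1, 2}; q and (not p -> q) there: 1:T, 2:F. ✗
2: successors {3, 4}; q and (not p -> q) there: 3:F, 4:T. ✗
3: successors {4}; q and (not p -> q) there: 4:T. ✓
4: successors {1}; q and (not p -> q) there: 1:T. ✓
— 2 worlds.
For q or not Diamond p:
1: q is T, not Diamond p is F. ✓
2: q is F, not Diamond p is F. ✗
3: q is F, not Diamond p is F. ✗
4: q is T, not Diamond p is T. ✓
— 2 worlds.

2 and 2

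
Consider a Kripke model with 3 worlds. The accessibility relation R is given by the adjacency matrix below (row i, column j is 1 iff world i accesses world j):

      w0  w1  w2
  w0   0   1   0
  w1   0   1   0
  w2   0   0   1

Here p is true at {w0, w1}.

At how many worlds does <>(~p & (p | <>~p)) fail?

2

w0: successors {w1}; ~p & (p | <>~p) there: w1:F. ✗
w1: successors {w1}; ~p & (p | <>~p) there: w1:F. ✗
w2: successors {w2}; ~p & (p | <>~p) there: w2:T. ✓
Satisfying worlds: {w2}.
So <>(~p & (p | <>~p)) fails at the other 2 worlds.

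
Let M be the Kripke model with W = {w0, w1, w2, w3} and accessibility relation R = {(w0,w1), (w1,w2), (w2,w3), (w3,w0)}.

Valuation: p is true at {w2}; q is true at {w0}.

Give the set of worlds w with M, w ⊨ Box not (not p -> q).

{w0, w2}

w0: successors {w1}; not (not p -> q) there: w1:T. ✓
w1: successors {w2}; not (not p -> q) there: w2:F. ✗
w2: successors {w3}; not (not p -> q) there: w3:T. ✓
w3: successors {w0}; not (not p -> q) there: w0:F. ✗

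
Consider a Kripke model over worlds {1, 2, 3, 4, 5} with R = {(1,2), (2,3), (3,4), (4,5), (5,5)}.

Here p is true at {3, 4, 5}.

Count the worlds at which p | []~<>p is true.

1: p is F, []~<>p is F. ✗
2: p is F, []~<>p is F. ✗
3: p is T, []~<>p is F. ✓
4: p is T, []~<>p is F. ✓
5: p is T, []~<>p is F. ✓
Satisfying worlds: {3, 4, 5}.

3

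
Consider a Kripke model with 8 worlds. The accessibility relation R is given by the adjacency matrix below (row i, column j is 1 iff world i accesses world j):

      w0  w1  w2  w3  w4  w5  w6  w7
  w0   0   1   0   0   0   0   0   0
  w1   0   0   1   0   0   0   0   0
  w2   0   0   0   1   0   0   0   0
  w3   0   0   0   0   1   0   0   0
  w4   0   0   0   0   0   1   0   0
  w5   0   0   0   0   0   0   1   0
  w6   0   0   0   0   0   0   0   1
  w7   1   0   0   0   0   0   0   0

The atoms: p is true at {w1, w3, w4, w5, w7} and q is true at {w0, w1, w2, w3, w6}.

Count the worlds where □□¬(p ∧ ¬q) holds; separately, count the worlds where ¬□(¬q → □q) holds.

5 and 1

For □□¬(p ∧ ¬q):
w0: successors {w1}; □¬(p ∧ ¬q) there: w1:T. ✓
w1: successors {w2}; □¬(p ∧ ¬q) there: w2:T. ✓
w2: successors {w3}; □¬(p ∧ ¬q) there: w3:F. ✗
w3: successors {w4}; □¬(p ∧ ¬q) there: w4:F. ✗
w4: successors {w5}; □¬(p ∧ ¬q) there: w5:T. ✓
w5: successors {w6}; □¬(p ∧ ¬q) there: w6:F. ✗
w6: successors {w7}; □¬(p ∧ ¬q) there: w7:T. ✓
w7: successors {w0}; □¬(p ∧ ¬q) there: w0:T. ✓
— 5 worlds.
For ¬□(¬q → □q):
w0: □(¬q → □q) is T. ✗
w1: □(¬q → □q) is T. ✗
w2: □(¬q → □q) is T. ✗
w3: □(¬q → □q) is F. ✓
w4: □(¬q → □q) is T. ✗
w5: □(¬q → □q) is T. ✗
w6: □(¬q → □q) is T. ✗
w7: □(¬q → □q) is T. ✗
— 1 world.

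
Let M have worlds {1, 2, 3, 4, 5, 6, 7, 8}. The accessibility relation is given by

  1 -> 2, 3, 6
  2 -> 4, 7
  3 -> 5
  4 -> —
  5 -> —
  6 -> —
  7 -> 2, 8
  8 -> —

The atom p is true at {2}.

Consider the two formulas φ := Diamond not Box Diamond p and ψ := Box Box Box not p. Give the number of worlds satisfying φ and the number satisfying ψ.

3 and 6

For Diamond not Box Diamond p:
1: successors {2, 3, 6}; not Box Diamond p there: 2:T, 3:T, 6:F. ✓
2: successors {4, 7}; not Box Diamond p there: 4:F, 7:T. ✓
3: successors {5}; not Box Diamond p there: 5:F. ✗
4: no successors, so Diamond not Box Diamond p fails. ✗
5: no successors, so Diamond not Box Diamond p fails. ✗
6: no successors, so Diamond not Box Diamond p fails. ✗
7: successors {2, 8}; not Box Diamond p there: 2:T, 8:F. ✓
8: no successors, so Diamond not Box Diamond p fails. ✗
— 3 worlds.
For Box Box Box not p:
1: successors {2, 3, 6}; Box Box not p there: 2:F, 3:T, 6:T. ✗
2: successors {4, 7}; Box Box not p there: 4:T, 7:T. ✓
3: successors {5}; Box Box not p there: 5:T. ✓
4: no successors, so Box Box Box not p holds vacuously. ✓
5: no successors, so Box Box Box not p holds vacuously. ✓
6: no successors, so Box Box Box not p holds vacuously. ✓
7: successors {2, 8}; Box Box not p there: 2:F, 8:T. ✗
8: no successors, so Box Box Box not p holds vacuously. ✓
— 6 worlds.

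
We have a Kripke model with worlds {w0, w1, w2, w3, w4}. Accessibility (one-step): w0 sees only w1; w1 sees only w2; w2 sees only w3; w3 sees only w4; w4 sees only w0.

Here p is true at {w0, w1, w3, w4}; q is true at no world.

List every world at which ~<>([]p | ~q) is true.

∅

w0: <>([]p | ~q) is T. ✗
w1: <>([]p | ~q) is T. ✗
w2: <>([]p | ~q) is T. ✗
w3: <>([]p | ~q) is T. ✗
w4: <>([]p | ~q) is T. ✗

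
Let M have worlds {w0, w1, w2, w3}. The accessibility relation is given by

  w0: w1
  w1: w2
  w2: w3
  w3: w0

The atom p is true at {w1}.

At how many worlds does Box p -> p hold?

3

w0: Box p is T, p is F. ✗
w1: Box p is F, p is T. ✓
w2: Box p is F, p is F. ✓
w3: Box p is F, p is F. ✓
Satisfying worlds: {w1, w2, w3}.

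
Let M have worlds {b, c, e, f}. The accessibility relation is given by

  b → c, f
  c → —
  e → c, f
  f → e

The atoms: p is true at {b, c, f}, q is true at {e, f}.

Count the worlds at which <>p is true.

b: successors {c, f}; p there: c:T, f:T. ✓
c: no successors, so <>p fails. ✗
e: successors {c, f}; p there: c:T, f:T. ✓
f: successors {e}; p there: e:F. ✗
Satisfying worlds: {b, e}.

2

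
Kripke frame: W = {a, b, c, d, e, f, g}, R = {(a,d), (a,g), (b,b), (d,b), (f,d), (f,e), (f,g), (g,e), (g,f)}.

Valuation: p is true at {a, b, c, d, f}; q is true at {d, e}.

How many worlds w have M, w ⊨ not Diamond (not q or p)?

a: Diamond (not q or p) is T. ✗
b: Diamond (not q or p) is T. ✗
c: Diamond (not q or p) is F. ✓
d: Diamond (not q or p) is T. ✗
e: Diamond (not q or p) is F. ✓
f: Diamond (not q or p) is T. ✗
g: Diamond (not q or p) is T. ✗
Satisfying worlds: {c, e}.

2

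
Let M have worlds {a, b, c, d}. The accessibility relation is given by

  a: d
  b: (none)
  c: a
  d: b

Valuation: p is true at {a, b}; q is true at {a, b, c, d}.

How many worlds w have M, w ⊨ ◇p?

2

a: successors {d}; p there: d:F. ✗
b: no successors, so ◇p fails. ✗
c: successors {a}; p there: a:T. ✓
d: successors {b}; p there: b:T. ✓
Satisfying worlds: {c, d}.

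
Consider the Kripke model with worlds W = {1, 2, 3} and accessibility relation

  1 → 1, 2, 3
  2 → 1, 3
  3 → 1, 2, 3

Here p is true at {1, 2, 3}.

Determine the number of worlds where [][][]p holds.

1: successors {1, 2, 3}; [][]p there: 1:T, 2:T, 3:T. ✓
2: successors {1, 3}; [][]p there: 1:T, 3:T. ✓
3: successors {1, 2, 3}; [][]p there: 1:T, 2:T, 3:T. ✓
Satisfying worlds: {1, 2, 3}.

3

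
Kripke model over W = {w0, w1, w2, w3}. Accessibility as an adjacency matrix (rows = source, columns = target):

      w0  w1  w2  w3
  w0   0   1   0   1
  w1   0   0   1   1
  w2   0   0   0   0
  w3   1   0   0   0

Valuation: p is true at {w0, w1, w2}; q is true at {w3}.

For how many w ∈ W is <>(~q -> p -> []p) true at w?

2

w0: successors {w1, w3}; ~q -> p -> []p there: w1:F, w3:T. ✓
w1: successors {w2, w3}; ~q -> p -> []p there: w2:T, w3:T. ✓
w2: no successors, so <>(~q -> p -> []p) fails. ✗
w3: successors {w0}; ~q -> p -> []p there: w0:F. ✗
Satisfying worlds: {w0, w1}.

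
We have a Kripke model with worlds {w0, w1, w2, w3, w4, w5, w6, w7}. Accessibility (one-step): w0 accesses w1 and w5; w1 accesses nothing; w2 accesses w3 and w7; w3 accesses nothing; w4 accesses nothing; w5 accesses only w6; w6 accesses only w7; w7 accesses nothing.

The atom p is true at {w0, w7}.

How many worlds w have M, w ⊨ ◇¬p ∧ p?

w0: ◇¬p is T, p is T. ✓
w1: ◇¬p is F, p is F. ✗
w2: ◇¬p is T, p is F. ✗
w3: ◇¬p is F, p is F. ✗
w4: ◇¬p is F, p is F. ✗
w5: ◇¬p is T, p is F. ✗
w6: ◇¬p is F, p is F. ✗
w7: ◇¬p is F, p is T. ✗
Satisfying worlds: {w0}.

1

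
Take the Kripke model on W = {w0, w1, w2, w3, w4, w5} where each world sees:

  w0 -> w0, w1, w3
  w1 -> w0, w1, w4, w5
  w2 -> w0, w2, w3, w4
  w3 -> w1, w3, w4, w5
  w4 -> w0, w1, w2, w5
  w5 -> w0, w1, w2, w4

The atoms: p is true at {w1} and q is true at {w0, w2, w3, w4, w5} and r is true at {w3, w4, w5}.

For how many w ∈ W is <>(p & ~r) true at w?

5

w0: successors {w0, w1, w3}; p & ~r there: w0:F, w1:T, w3:F. ✓
w1: successors {w0, w1, w4, w5}; p & ~r there: w0:F, w1:T, w4:F, w5:F. ✓
w2: successors {w0, w2, w3, w4}; p & ~r there: w0:F, w2:F, w3:F, w4:F. ✗
w3: successors {w1, w3, w4, w5}; p & ~r there: w1:T, w3:F, w4:F, w5:F. ✓
w4: successors {w0, w1, w2, w5}; p & ~r there: w0:F, w1:T, w2:F, w5:F. ✓
w5: successors {w0, w1, w2, w4}; p & ~r there: w0:F, w1:T, w2:F, w4:F. ✓
Satisfying worlds: {w0, w1, w3, w4, w5}.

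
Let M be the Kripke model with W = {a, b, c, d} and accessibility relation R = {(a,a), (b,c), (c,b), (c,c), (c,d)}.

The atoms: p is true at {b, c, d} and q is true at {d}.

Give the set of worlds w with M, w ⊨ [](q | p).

a: successors {a}; q | p there: a:F. ✗
b: successors {c}; q | p there: c:T. ✓
c: successors {b, c, d}; q | p there: b:T, c:T, d:T. ✓
d: no successors, so [](q | p) holds vacuously. ✓

{b, c, d}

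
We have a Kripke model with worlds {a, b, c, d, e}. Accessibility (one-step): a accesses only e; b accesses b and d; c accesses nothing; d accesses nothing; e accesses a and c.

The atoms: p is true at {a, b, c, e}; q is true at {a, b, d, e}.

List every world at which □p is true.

{a, c, d, e}

a: successors {e}; p there: e:T. ✓
b: successors {b, d}; p there: b:T, d:F. ✗
c: no successors, so □p holds vacuously. ✓
d: no successors, so □p holds vacuously. ✓
e: successors {a, c}; p there: a:T, c:T. ✓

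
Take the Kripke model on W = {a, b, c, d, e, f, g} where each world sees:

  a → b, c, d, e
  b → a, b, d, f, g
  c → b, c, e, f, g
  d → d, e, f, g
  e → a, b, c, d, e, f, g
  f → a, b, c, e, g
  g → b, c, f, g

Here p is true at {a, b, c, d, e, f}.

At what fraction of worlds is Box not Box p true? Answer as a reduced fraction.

a: successors {b, c, d, e}; not Box p there: b:T, c:T, d:T, e:T. ✓
b: successors {a, b, d, f, g}; not Box p there: a:F, b:T, d:T, f:T, g:T. ✗
c: successors {b, c, e, f, g}; not Box p there: b:T, c:T, e:T, f:T, g:T. ✓
d: successors {d, e, f, g}; not Box p there: d:T, e:T, f:T, g:T. ✓
e: successors {a, b, c, d, e, f, g}; not Box p there: a:F, b:T, c:T, d:T, e:T, f:T, g:T. ✗
f: successors {a, b, c, e, g}; not Box p there: a:F, b:T, c:T, e:T, g:T. ✗
g: successors {b, c, f, g}; not Box p there: b:T, c:T, f:T, g:T. ✓
That's 4 of 7 worlds, so 4/7.

4/7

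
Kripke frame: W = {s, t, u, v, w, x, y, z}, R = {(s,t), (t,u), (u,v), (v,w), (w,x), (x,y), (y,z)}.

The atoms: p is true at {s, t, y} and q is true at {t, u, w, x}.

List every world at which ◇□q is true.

{s, u, v, y}

s: successors {t}; □q there: t:T. ✓
t: successors {u}; □q there: u:F. ✗
u: successors {v}; □q there: v:T. ✓
v: successors {w}; □q there: w:T. ✓
w: successors {x}; □q there: x:F. ✗
x: successors {y}; □q there: y:F. ✗
y: successors {z}; □q there: z:T. ✓
z: no successors, so ◇□q fails. ✗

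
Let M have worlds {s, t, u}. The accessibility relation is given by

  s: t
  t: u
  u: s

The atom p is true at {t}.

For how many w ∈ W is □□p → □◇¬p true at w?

2

s: □□p is F, □◇¬p is T. ✓
t: □□p is F, □◇¬p is T. ✓
u: □□p is T, □◇¬p is F. ✗
Satisfying worlds: {s, t}.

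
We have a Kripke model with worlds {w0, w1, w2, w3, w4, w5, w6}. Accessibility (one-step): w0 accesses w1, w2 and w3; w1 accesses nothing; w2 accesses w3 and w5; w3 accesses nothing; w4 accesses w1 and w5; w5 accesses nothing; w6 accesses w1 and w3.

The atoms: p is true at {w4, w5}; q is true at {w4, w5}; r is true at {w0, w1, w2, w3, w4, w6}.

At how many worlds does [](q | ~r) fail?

w0: successors {w1, w2, w3}; q | ~r there: w1:F, w2:F, w3:F. ✗
w1: no successors, so [](q | ~r) holds vacuously. ✓
w2: successors {w3, w5}; q | ~r there: w3:F, w5:T. ✗
w3: no successors, so [](q | ~r) holds vacuously. ✓
w4: successors {w1, w5}; q | ~r there: w1:F, w5:T. ✗
w5: no successors, so [](q | ~r) holds vacuously. ✓
w6: successors {w1, w3}; q | ~r there: w1:F, w3:F. ✗
Satisfying worlds: {w1, w3, w5}.
So [](q | ~r) fails at the other 4 worlds.

4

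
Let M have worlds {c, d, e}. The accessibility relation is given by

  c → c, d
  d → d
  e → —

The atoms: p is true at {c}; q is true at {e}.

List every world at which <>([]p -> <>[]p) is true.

c: successors {c, d}; []p -> <>[]p there: c:T, d:T. ✓
d: successors {d}; []p -> <>[]p there: d:T. ✓
e: no successors, so <>([]p -> <>[]p) fails. ✗

{c, d}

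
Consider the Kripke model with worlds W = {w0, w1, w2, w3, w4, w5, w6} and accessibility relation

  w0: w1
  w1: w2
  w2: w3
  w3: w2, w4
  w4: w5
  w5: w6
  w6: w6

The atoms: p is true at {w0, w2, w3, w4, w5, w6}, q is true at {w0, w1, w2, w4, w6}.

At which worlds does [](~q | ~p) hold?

{w0, w2, w4}

w0: successors {w1}; ~q | ~p there: w1:T. ✓
w1: successors {w2}; ~q | ~p there: w2:F. ✗
w2: successors {w3}; ~q | ~p there: w3:T. ✓
w3: successors {w2, w4}; ~q | ~p there: w2:F, w4:F. ✗
w4: successors {w5}; ~q | ~p there: w5:T. ✓
w5: successors {w6}; ~q | ~p there: w6:F. ✗
w6: successors {w6}; ~q | ~p there: w6:F. ✗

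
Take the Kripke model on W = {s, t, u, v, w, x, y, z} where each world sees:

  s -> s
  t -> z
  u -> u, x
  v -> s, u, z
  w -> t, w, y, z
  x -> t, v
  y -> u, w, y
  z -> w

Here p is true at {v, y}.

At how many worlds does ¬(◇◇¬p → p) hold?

s: ◇◇¬p → p is F. ✓
t: ◇◇¬p → p is F. ✓
u: ◇◇¬p → p is F. ✓
v: ◇◇¬p → p is T. ✗
w: ◇◇¬p → p is F. ✓
x: ◇◇¬p → p is F. ✓
y: ◇◇¬p → p is T. ✗
z: ◇◇¬p → p is F. ✓
Satisfying worlds: {s, t, u, w, x, z}.

6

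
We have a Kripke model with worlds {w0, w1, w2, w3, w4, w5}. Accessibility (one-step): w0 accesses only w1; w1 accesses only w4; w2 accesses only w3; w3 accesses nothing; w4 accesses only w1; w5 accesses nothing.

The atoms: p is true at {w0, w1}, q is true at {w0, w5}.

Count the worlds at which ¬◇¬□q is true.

3

w0: ◇¬□q is T. ✗
w1: ◇¬□q is T. ✗
w2: ◇¬□q is F. ✓
w3: ◇¬□q is F. ✓
w4: ◇¬□q is T. ✗
w5: ◇¬□q is F. ✓
Satisfying worlds: {w2, w3, w5}.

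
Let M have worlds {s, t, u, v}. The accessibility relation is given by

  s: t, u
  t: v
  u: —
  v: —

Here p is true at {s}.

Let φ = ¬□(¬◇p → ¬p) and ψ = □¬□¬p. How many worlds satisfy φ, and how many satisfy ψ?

0 and 2

For ¬□(¬◇p → ¬p):
s: □(¬◇p → ¬p) is T. ✗
t: □(¬◇p → ¬p) is T. ✗
u: □(¬◇p → ¬p) is T. ✗
v: □(¬◇p → ¬p) is T. ✗
— 0 worlds.
For □¬□¬p:
s: successors {t, u}; ¬□¬p there: t:F, u:F. ✗
t: successors {v}; ¬□¬p there: v:F. ✗
u: no successors, so □¬□¬p holds vacuously. ✓
v: no successors, so □¬□¬p holds vacuously. ✓
— 2 worlds.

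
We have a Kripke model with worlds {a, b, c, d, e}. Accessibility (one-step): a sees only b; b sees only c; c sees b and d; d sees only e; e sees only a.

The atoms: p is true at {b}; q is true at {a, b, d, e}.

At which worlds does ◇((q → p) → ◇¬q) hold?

{a, c, d, e}

a: successors {b}; (q → p) → ◇¬q there: b:T. ✓
b: successors {c}; (q → p) → ◇¬q there: c:F. ✗
c: successors {b, d}; (q → p) → ◇¬q there: b:T, d:T. ✓
d: successors {e}; (q → p) → ◇¬q there: e:T. ✓
e: successors {a}; (q → p) → ◇¬q there: a:T. ✓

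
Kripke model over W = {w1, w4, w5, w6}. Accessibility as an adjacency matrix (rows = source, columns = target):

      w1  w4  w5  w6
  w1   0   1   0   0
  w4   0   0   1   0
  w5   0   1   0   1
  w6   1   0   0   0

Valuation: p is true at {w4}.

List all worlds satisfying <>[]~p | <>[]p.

w1: <>[]~p is T, <>[]p is F. ✓
w4: <>[]~p is F, <>[]p is F. ✗
w5: <>[]~p is T, <>[]p is F. ✓
w6: <>[]~p is F, <>[]p is T. ✓

{w1, w5, w6}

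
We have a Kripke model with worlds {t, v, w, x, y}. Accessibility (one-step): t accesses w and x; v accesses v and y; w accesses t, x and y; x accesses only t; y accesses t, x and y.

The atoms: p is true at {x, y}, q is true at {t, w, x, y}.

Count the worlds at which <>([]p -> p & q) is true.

t: successors {w, x}; []p -> p & q there: w:T, x:T. ✓
v: successors {v, y}; []p -> p & q there: v:T, y:T. ✓
w: successors {t, x, y}; []p -> p & q there: t:T, x:T, y:T. ✓
x: successors {t}; []p -> p & q there: t:T. ✓
y: successors {t, x, y}; []p -> p & q there: t:T, x:T, y:T. ✓
Satisfying worlds: {t, v, w, x, y}.

5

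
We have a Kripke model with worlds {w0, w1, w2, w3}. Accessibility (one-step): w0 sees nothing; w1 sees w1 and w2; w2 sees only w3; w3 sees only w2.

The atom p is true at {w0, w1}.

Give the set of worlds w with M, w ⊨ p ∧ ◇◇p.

{w1}

w0: p is T, ◇◇p is F. ✗
w1: p is T, ◇◇p is T. ✓
w2: p is F, ◇◇p is F. ✗
w3: p is F, ◇◇p is F. ✗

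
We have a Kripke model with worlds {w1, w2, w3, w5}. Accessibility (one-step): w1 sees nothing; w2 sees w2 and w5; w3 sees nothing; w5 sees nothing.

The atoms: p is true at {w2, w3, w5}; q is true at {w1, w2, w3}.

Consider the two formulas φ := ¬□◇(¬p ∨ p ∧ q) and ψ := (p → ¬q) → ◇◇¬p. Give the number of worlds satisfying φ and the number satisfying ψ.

1 and 2

For ¬□◇(¬p ∨ p ∧ q):
w1: □◇(¬p ∨ p ∧ q) is T. ✗
w2: □◇(¬p ∨ p ∧ q) is F. ✓
w3: □◇(¬p ∨ p ∧ q) is T. ✗
w5: □◇(¬p ∨ p ∧ q) is T. ✗
— 1 world.
For (p → ¬q) → ◇◇¬p:
w1: p → ¬q is T, ◇◇¬p is F. ✗
w2: p → ¬q is F, ◇◇¬p is F. ✓
w3: p → ¬q is F, ◇◇¬p is F. ✓
w5: p → ¬q is T, ◇◇¬p is F. ✗
— 2 worlds.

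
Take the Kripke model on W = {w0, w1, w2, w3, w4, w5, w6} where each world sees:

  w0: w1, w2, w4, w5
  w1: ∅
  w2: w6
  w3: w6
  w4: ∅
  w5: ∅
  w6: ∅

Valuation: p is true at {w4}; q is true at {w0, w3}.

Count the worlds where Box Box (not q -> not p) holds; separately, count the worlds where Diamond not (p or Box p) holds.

7 and 1

For Box Box (not q -> not p):
w0: successors {w1, w2, w4, w5}; Box (not q -> not p) there: w1:T, w2:T, w4:T, w5:T. ✓
w1: no successors, so Box Box (not q -> not p) holds vacuously. ✓
w2: successors {w6}; Box (not q -> not p) there: w6:T. ✓
w3: successors {w6}; Box (not q -> not p) there: w6:T. ✓
w4: no successors, so Box Box (not q -> not p) holds vacuously. ✓
w5: no successors, so Box Box (not q -> not p) holds vacuously. ✓
w6: no successors, so Box Box (not q -> not p) holds vacuously. ✓
— 7 worlds.
For Diamond not (p or Box p):
w0: successors {w1, w2, w4, w5}; not (p or Box p) there: w1:F, w2:T, w4:F, w5:F. ✓
w1: no successors, so Diamond not (p or Box p) fails. ✗
w2: successors {w6}; not (p or Box p) there: w6:F. ✗
w3: successors {w6}; not (p or Box p) there: w6:F. ✗
w4: no successors, so Diamond not (p or Box p) fails. ✗
w5: no successors, so Diamond not (p or Box p) fails. ✗
w6: no successors, so Diamond not (p or Box p) fails. ✗
— 1 world.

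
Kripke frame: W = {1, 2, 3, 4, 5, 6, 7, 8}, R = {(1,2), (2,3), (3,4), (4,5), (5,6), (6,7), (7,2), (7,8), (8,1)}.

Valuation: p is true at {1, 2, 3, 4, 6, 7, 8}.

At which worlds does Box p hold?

1: successors {2}; p there: 2:T. ✓
2: successors {3}; p there: 3:T. ✓
3: successors {4}; p there: 4:T. ✓
4: successors {5}; p there: 5:F. ✗
5: successors {6}; p there: 6:T. ✓
6: successors {7}; p there: 7:T. ✓
7: successors {2, 8}; p there: 2:T, 8:T. ✓
8: successors {1}; p there: 1:T. ✓

{1, 2, 3, 5, 6, 7, 8}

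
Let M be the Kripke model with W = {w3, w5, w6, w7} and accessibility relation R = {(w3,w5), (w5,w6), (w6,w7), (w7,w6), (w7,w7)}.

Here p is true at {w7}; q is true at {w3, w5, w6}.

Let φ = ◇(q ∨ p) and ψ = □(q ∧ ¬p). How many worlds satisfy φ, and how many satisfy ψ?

For ◇(q ∨ p):
w3: successors {w5}; q ∨ p there: w5:T. ✓
w5: successors {w6}; q ∨ p there: w6:T. ✓
w6: successors {w7}; q ∨ p there: w7:T. ✓
w7: successors {w6, w7}; q ∨ p there: w6:T, w7:T. ✓
— 4 worlds.
For □(q ∧ ¬p):
w3: successors {w5}; q ∧ ¬p there: w5:T. ✓
w5: successors {w6}; q ∧ ¬p there: w6:T. ✓
w6: successors {w7}; q ∧ ¬p there: w7:F. ✗
w7: successors {w6, w7}; q ∧ ¬p there: w6:T, w7:F. ✗
— 2 worlds.

4 and 2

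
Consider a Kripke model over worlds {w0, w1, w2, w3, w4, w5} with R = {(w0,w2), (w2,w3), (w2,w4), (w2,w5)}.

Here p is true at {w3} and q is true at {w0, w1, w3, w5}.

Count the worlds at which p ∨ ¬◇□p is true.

w0: p is F, ¬◇□p is T. ✓
w1: p is F, ¬◇□p is T. ✓
w2: p is F, ¬◇□p is F. ✗
w3: p is T, ¬◇□p is T. ✓
w4: p is F, ¬◇□p is T. ✓
w5: p is F, ¬◇□p is T. ✓
Satisfying worlds: {w0, w1, w3, w4, w5}.

5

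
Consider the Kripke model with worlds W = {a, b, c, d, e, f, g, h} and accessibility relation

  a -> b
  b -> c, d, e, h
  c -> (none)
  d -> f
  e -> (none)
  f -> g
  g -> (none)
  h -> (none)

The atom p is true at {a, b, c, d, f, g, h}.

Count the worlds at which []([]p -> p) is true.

a: successors {b}; []p -> p there: b:T. ✓
b: successors {c, d, e, h}; []p -> p there: c:T, d:T, e:F, h:T. ✗
c: no successors, so []([]p -> p) holds vacuously. ✓
d: successors {f}; []p -> p there: f:T. ✓
e: no successors, so []([]p -> p) holds vacuously. ✓
f: successors {g}; []p -> p there: g:T. ✓
g: no successors, so []([]p -> p) holds vacuously. ✓
h: no successors, so []([]p -> p) holds vacuously. ✓
Satisfying worlds: {a, c, d, e, f, g, h}.

7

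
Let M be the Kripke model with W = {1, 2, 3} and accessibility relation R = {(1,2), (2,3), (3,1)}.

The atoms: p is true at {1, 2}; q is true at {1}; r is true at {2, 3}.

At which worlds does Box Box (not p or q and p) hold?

1: successors {2}; Box (not p or q and p) there: 2:T. ✓
2: successors {3}; Box (not p or q and p) there: 3:T. ✓
3: successors {1}; Box (not p or q and p) there: 1:F. ✗

{1, 2}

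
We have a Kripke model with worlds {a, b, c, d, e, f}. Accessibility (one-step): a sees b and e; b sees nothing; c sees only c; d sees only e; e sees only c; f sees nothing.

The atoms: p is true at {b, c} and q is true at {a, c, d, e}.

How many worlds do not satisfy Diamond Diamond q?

a: successors {b, e}; Diamond q there: b:F, e:T. ✓
b: no successors, so Diamond Diamond q fails. ✗
c: successors {c}; Diamond q there: c:T. ✓
d: successors {e}; Diamond q there: e:T. ✓
e: successors {c}; Diamond q there: c:T. ✓
f: no successors, so Diamond Diamond q fails. ✗
Satisfying worlds: {a, c, d, e}.
So Diamond Diamond q fails at the other 2 worlds.

2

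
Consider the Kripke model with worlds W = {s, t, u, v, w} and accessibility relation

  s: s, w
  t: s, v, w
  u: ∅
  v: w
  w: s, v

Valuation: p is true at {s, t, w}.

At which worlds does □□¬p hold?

{u}

s: successors {s, w}; □¬p there: s:F, w:F. ✗
t: successors {s, v, w}; □¬p there: s:F, v:F, w:F. ✗
u: no successors, so □□¬p holds vacuously. ✓
v: successors {w}; □¬p there: w:F. ✗
w: successors {s, v}; □¬p there: s:F, v:F. ✗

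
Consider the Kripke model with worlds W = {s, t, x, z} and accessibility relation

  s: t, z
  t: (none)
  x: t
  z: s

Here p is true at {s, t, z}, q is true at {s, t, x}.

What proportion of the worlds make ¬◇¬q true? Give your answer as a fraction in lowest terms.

s: ◇¬q is T. ✗
t: ◇¬q is F. ✓
x: ◇¬q is F. ✓
z: ◇¬q is F. ✓
That's 3 of 4 worlds, so 3/4.

3/4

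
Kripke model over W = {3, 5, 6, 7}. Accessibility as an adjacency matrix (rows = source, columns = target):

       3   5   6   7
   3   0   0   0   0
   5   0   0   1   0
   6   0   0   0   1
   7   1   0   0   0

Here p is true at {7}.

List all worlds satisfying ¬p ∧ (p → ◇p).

3: ¬p is T, p → ◇p is T. ✓
5: ¬p is T, p → ◇p is T. ✓
6: ¬p is T, p → ◇p is T. ✓
7: ¬p is F, p → ◇p is F. ✗

{3, 5, 6}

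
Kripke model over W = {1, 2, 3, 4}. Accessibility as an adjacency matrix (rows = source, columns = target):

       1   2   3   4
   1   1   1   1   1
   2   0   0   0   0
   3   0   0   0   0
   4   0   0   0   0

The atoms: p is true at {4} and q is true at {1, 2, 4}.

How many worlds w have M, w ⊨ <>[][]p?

1

1: successors {1, 2, 3, 4}; [][]p there: 1:F, 2:T, 3:T, 4:T. ✓
2: no successors, so <>[][]p fails. ✗
3: no successors, so <>[][]p fails. ✗
4: no successors, so <>[][]p fails. ✗
Satisfying worlds: {1}.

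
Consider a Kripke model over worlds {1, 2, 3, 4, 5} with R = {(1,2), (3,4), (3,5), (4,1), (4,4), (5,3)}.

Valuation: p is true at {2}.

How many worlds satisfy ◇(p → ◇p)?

1: successors {2}; p → ◇p there: 2:F. ✗
2: no successors, so ◇(p → ◇p) fails. ✗
3: successors {4, 5}; p → ◇p there: 4:T, 5:T. ✓
4: successors {1, 4}; p → ◇p there: 1:T, 4:T. ✓
5: successors {3}; p → ◇p there: 3:T. ✓
Satisfying worlds: {3, 4, 5}.

3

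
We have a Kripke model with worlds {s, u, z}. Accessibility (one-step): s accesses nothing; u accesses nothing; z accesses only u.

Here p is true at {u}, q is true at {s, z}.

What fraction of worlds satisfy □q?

2/3

s: no successors, so □q holds vacuously. ✓
u: no successors, so □q holds vacuously. ✓
z: successors {u}; q there: u:F. ✗
That's 2 of 3 worlds, so 2/3.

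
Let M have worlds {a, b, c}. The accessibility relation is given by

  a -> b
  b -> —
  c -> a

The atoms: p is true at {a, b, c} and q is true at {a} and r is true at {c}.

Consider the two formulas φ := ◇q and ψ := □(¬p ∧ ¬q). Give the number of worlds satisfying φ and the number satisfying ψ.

1 and 1

For ◇q:
a: successors {b}; q there: b:F. ✗
b: no successors, so ◇q fails. ✗
c: successors {a}; q there: a:T. ✓
— 1 world.
For □(¬p ∧ ¬q):
a: successors {b}; ¬p ∧ ¬q there: b:F. ✗
b: no successors, so □(¬p ∧ ¬q) holds vacuously. ✓
c: successors {a}; ¬p ∧ ¬q there: a:F. ✗
— 1 world.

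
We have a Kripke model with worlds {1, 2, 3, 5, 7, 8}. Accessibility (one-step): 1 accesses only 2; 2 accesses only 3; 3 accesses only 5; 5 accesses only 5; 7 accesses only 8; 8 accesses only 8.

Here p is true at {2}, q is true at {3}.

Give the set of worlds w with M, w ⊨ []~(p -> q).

1: successors {2}; ~(p -> q) there: 2:T. ✓
2: successors {3}; ~(p -> q) there: 3:F. ✗
3: successors {5}; ~(p -> q) there: 5:F. ✗
5: successors {5}; ~(p -> q) there: 5:F. ✗
7: successors {8}; ~(p -> q) there: 8:F. ✗
8: successors {8}; ~(p -> q) there: 8:F. ✗

{1}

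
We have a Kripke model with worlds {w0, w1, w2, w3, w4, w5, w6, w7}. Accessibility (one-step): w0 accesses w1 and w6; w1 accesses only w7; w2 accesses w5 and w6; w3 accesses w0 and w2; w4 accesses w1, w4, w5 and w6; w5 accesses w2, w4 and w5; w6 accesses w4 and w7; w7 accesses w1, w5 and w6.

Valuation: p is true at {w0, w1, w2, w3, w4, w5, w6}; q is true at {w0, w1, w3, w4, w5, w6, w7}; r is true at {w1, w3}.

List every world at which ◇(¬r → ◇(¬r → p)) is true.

w0: successors {w1, w6}; ¬r → ◇(¬r → p) there: w1:T, w6:T. ✓
w1: successors {w7}; ¬r → ◇(¬r → p) there: w7:T. ✓
w2: successors {w5, w6}; ¬r → ◇(¬r → p) there: w5:T, w6:T. ✓
w3: successors {w0, w2}; ¬r → ◇(¬r → p) there: w0:T, w2:T. ✓
w4: successors {w1, w4, w5, w6}; ¬r → ◇(¬r → p) there: w1:T, w4:T, w5:T, w6:T. ✓
w5: successors {w2, w4, w5}; ¬r → ◇(¬r → p) there: w2:T, w4:T, w5:T. ✓
w6: successors {w4, w7}; ¬r → ◇(¬r → p) there: w4:T, w7:T. ✓
w7: successors {w1, w5, w6}; ¬r → ◇(¬r → p) there: w1:T, w5:T, w6:T. ✓

{w0, w1, w2, w3, w4, w5, w6, w7}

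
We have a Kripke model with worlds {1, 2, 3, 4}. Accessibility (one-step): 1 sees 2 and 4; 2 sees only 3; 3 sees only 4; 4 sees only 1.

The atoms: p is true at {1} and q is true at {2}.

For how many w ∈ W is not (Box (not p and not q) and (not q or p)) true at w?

1: Box (not p and not q) and (not q or p) is F. ✓
2: Box (not p and not q) and (not q or p) is F. ✓
3: Box (not p and not q) and (not q or p) is T. ✗
4: Box (not p and not q) and (not q or p) is F. ✓
Satisfying worlds: {1, 2, 4}.

3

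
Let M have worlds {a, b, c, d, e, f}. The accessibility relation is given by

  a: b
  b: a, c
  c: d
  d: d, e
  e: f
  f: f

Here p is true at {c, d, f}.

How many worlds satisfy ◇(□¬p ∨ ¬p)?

a: successors {b}; □¬p ∨ ¬p there: b:T. ✓
b: successors {a, c}; □¬p ∨ ¬p there: a:T, c:F. ✓
c: successors {d}; □¬p ∨ ¬p there: d:F. ✗
d: successors {d, e}; □¬p ∨ ¬p there: d:F, e:T. ✓
e: successors {f}; □¬p ∨ ¬p there: f:F. ✗
f: successors {f}; □¬p ∨ ¬p there: f:F. ✗
Satisfying worlds: {a, b, d}.

3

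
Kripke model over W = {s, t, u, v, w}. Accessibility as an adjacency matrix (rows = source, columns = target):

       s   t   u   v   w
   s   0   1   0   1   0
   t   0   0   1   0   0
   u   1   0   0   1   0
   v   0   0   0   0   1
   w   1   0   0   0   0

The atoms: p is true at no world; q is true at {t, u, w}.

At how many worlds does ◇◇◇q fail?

s: successors {t, v}; ◇◇q there: t:F, v:F. ✗
t: successors {u}; ◇◇q there: u:T. ✓
u: successors {s, v}; ◇◇q there: s:T, v:F. ✓
v: successors {w}; ◇◇q there: w:T. ✓
w: successors {s}; ◇◇q there: s:T. ✓
Satisfying worlds: {t, u, v, w}.
So ◇◇◇q fails at the other 1 world.

1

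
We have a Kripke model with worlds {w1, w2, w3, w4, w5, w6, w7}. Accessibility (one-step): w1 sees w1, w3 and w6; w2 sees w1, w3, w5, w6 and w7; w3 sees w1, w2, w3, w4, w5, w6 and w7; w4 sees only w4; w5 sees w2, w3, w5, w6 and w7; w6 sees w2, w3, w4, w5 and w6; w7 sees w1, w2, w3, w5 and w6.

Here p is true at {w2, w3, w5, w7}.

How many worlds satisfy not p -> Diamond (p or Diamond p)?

6

w1: not p is T, Diamond (p or Diamond p) is T. ✓
w2: not p is F, Diamond (p or Diamond p) is T. ✓
w3: not p is F, Diamond (p or Diamond p) is T. ✓
w4: not p is T, Diamond (p or Diamond p) is F. ✗
w5: not p is F, Diamond (p or Diamond p) is T. ✓
w6: not p is T, Diamond (p or Diamond p) is T. ✓
w7: not p is F, Diamond (p or Diamond p) is T. ✓
Satisfying worlds: {w1, w2, w3, w5, w6, w7}.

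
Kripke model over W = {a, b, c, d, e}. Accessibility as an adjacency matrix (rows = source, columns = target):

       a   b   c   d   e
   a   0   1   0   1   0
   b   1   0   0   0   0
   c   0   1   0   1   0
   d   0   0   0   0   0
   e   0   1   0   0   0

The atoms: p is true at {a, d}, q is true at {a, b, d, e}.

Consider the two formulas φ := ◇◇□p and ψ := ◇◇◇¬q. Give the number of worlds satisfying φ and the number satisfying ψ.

1 and 0

For ◇◇□p:
a: successors {b, d}; ◇□p there: b:F, d:F. ✗
b: successors {a}; ◇□p there: a:T. ✓
c: successors {b, d}; ◇□p there: b:F, d:F. ✗
d: no successors, so ◇◇□p fails. ✗
e: successors {b}; ◇□p there: b:F. ✗
— 1 world.
For ◇◇◇¬q:
a: successors {b, d}; ◇◇¬q there: b:F, d:F. ✗
b: successors {a}; ◇◇¬q there: a:F. ✗
c: successors {b, d}; ◇◇¬q there: b:F, d:F. ✗
d: no successors, so ◇◇◇¬q fails. ✗
e: successors {b}; ◇◇¬q there: b:F. ✗
— 0 worlds.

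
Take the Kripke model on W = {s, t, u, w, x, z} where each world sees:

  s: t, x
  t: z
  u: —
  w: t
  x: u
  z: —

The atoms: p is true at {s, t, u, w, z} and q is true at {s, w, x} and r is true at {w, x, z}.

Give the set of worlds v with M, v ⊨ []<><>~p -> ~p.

{s, t, w, x}

s: []<><>~p is F, ~p is F. ✓
t: []<><>~p is F, ~p is F. ✓
u: []<><>~p is T, ~p is F. ✗
w: []<><>~p is F, ~p is F. ✓
x: []<><>~p is F, ~p is T. ✓
z: []<><>~p is T, ~p is F. ✗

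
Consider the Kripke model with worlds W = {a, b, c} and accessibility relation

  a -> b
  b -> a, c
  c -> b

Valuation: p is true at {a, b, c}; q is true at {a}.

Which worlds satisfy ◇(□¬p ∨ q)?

{b}

a: successors {b}; □¬p ∨ q there: b:F. ✗
b: successors {a, c}; □¬p ∨ q there: a:T, c:F. ✓
c: successors {b}; □¬p ∨ q there: b:F. ✗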